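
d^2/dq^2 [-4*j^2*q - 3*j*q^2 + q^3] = -6*j + 6*q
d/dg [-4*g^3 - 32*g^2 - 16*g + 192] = -12*g^2 - 64*g - 16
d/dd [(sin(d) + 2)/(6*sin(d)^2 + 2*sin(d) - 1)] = (-24*sin(d) + 3*cos(2*d) - 8)*cos(d)/(6*sin(d)^2 + 2*sin(d) - 1)^2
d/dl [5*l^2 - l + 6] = 10*l - 1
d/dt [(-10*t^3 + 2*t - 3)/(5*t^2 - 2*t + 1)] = 2*(-25*t^4 + 20*t^3 - 20*t^2 + 15*t - 2)/(25*t^4 - 20*t^3 + 14*t^2 - 4*t + 1)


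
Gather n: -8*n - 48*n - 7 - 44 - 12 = -56*n - 63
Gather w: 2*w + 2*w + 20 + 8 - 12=4*w + 16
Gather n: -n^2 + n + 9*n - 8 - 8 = -n^2 + 10*n - 16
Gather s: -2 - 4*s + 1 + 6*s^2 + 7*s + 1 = 6*s^2 + 3*s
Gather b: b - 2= b - 2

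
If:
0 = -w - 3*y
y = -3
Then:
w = 9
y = -3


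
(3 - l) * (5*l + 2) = -5*l^2 + 13*l + 6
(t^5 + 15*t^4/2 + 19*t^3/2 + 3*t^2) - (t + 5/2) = t^5 + 15*t^4/2 + 19*t^3/2 + 3*t^2 - t - 5/2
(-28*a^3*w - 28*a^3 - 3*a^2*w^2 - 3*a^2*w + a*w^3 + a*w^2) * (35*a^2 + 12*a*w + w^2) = -980*a^5*w - 980*a^5 - 441*a^4*w^2 - 441*a^4*w - 29*a^3*w^3 - 29*a^3*w^2 + 9*a^2*w^4 + 9*a^2*w^3 + a*w^5 + a*w^4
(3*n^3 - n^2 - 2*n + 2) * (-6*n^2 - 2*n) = -18*n^5 + 14*n^3 - 8*n^2 - 4*n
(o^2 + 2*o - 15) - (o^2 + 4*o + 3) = -2*o - 18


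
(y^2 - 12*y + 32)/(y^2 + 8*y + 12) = (y^2 - 12*y + 32)/(y^2 + 8*y + 12)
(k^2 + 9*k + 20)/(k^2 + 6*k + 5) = (k + 4)/(k + 1)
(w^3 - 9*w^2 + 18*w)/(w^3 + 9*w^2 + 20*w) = (w^2 - 9*w + 18)/(w^2 + 9*w + 20)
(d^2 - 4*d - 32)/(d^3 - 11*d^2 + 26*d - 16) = (d + 4)/(d^2 - 3*d + 2)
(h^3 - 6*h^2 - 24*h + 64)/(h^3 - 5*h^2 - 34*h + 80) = (h + 4)/(h + 5)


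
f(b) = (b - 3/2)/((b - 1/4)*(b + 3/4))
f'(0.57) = 10.92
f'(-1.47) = -3.92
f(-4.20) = -0.37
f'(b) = -(b - 3/2)/((b - 1/4)*(b + 3/4)^2) - (b - 3/2)/((b - 1/4)^2*(b + 3/4)) + 1/((b - 1/4)*(b + 3/4)) = 16*(-16*b^2 + 48*b + 9)/(256*b^4 + 256*b^3 - 32*b^2 - 48*b + 9)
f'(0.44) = 33.04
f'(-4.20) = -0.13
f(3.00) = 0.15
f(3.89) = 0.14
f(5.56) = 0.12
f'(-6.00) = -0.05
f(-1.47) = -2.40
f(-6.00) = -0.23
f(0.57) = -2.20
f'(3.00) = 0.01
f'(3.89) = -0.01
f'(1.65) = 0.25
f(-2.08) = -1.16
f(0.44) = -4.69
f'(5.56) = -0.01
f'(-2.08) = -1.04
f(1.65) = 0.04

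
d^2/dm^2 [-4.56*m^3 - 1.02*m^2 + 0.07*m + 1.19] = -27.36*m - 2.04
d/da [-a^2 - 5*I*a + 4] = -2*a - 5*I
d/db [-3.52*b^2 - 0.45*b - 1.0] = -7.04*b - 0.45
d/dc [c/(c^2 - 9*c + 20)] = (20 - c^2)/(c^4 - 18*c^3 + 121*c^2 - 360*c + 400)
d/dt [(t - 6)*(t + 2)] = 2*t - 4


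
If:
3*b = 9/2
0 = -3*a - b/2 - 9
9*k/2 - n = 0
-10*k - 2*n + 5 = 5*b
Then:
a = -13/4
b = 3/2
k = -5/38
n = -45/76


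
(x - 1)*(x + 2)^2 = x^3 + 3*x^2 - 4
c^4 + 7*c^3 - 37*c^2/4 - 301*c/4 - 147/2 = (c - 7/2)*(c + 3/2)*(c + 2)*(c + 7)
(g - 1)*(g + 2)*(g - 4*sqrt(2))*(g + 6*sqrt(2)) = g^4 + g^3 + 2*sqrt(2)*g^3 - 50*g^2 + 2*sqrt(2)*g^2 - 48*g - 4*sqrt(2)*g + 96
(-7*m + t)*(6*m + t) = -42*m^2 - m*t + t^2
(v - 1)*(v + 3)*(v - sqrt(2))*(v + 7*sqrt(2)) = v^4 + 2*v^3 + 6*sqrt(2)*v^3 - 17*v^2 + 12*sqrt(2)*v^2 - 28*v - 18*sqrt(2)*v + 42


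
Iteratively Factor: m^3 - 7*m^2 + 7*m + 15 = (m - 5)*(m^2 - 2*m - 3) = (m - 5)*(m + 1)*(m - 3)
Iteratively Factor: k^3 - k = (k)*(k^2 - 1) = k*(k + 1)*(k - 1)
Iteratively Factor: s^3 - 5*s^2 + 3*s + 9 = (s - 3)*(s^2 - 2*s - 3) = (s - 3)^2*(s + 1)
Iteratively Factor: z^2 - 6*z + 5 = (z - 1)*(z - 5)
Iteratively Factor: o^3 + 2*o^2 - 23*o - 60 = (o - 5)*(o^2 + 7*o + 12) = (o - 5)*(o + 4)*(o + 3)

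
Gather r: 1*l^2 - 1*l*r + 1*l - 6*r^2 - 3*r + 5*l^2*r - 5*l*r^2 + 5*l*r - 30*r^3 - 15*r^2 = l^2 + l - 30*r^3 + r^2*(-5*l - 21) + r*(5*l^2 + 4*l - 3)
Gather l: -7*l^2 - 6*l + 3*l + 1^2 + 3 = -7*l^2 - 3*l + 4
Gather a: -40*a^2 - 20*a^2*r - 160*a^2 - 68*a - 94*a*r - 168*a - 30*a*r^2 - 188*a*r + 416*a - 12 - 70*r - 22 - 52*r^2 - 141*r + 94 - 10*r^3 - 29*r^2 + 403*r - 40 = a^2*(-20*r - 200) + a*(-30*r^2 - 282*r + 180) - 10*r^3 - 81*r^2 + 192*r + 20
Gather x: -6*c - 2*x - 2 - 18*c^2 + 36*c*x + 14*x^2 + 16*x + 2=-18*c^2 - 6*c + 14*x^2 + x*(36*c + 14)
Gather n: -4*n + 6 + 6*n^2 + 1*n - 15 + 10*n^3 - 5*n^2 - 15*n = 10*n^3 + n^2 - 18*n - 9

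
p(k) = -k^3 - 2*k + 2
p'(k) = -3*k^2 - 2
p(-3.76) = 62.68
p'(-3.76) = -44.41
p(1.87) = -8.28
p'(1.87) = -12.49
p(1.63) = -5.59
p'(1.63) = -9.97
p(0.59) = 0.61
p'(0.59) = -3.04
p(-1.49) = 8.29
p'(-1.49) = -8.66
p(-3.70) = 60.05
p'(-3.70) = -43.07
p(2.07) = -11.01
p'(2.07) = -14.85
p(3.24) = -38.49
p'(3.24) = -33.49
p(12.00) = -1750.00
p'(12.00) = -434.00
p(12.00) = -1750.00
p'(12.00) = -434.00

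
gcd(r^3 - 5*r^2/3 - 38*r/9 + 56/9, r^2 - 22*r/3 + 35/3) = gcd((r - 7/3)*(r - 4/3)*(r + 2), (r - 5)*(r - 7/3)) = r - 7/3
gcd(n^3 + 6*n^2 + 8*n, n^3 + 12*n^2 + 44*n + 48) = n^2 + 6*n + 8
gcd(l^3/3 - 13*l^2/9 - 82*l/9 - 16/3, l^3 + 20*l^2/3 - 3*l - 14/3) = l + 2/3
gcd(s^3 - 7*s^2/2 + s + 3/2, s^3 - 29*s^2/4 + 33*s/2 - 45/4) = s - 3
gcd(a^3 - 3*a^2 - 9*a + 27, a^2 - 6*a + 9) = a^2 - 6*a + 9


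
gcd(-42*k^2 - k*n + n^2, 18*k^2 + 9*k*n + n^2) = 6*k + n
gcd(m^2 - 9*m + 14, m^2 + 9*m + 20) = 1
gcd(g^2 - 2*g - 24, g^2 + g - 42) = g - 6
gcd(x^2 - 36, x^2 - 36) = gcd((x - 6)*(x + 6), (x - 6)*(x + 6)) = x^2 - 36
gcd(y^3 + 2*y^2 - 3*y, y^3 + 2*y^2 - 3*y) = y^3 + 2*y^2 - 3*y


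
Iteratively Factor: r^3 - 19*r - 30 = (r - 5)*(r^2 + 5*r + 6) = (r - 5)*(r + 2)*(r + 3)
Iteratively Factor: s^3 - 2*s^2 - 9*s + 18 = (s - 3)*(s^2 + s - 6) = (s - 3)*(s + 3)*(s - 2)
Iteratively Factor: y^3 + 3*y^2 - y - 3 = (y + 1)*(y^2 + 2*y - 3) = (y - 1)*(y + 1)*(y + 3)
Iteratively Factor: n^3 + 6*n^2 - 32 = (n + 4)*(n^2 + 2*n - 8) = (n - 2)*(n + 4)*(n + 4)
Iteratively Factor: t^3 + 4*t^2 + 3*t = (t)*(t^2 + 4*t + 3) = t*(t + 1)*(t + 3)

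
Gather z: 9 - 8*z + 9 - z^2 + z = -z^2 - 7*z + 18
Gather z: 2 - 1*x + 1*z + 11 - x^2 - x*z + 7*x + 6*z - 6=-x^2 + 6*x + z*(7 - x) + 7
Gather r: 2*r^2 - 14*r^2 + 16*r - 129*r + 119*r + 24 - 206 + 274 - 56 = -12*r^2 + 6*r + 36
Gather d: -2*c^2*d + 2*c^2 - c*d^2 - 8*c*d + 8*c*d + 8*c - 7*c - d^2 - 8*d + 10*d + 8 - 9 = 2*c^2 + c + d^2*(-c - 1) + d*(2 - 2*c^2) - 1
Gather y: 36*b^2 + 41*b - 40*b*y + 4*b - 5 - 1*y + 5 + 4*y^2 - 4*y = 36*b^2 + 45*b + 4*y^2 + y*(-40*b - 5)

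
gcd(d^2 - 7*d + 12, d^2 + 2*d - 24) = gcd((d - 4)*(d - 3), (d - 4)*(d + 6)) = d - 4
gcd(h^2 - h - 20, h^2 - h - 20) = h^2 - h - 20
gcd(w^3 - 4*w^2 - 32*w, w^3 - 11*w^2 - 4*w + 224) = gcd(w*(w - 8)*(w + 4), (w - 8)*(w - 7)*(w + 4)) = w^2 - 4*w - 32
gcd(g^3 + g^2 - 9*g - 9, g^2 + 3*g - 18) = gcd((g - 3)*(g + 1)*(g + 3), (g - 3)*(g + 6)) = g - 3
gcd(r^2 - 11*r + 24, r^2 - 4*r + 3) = r - 3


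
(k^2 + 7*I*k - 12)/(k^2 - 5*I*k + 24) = (k + 4*I)/(k - 8*I)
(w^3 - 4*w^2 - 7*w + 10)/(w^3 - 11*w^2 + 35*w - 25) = (w + 2)/(w - 5)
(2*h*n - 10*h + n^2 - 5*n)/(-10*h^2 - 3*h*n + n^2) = (5 - n)/(5*h - n)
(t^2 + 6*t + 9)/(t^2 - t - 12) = (t + 3)/(t - 4)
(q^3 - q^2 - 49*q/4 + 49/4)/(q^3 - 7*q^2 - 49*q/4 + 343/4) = (q - 1)/(q - 7)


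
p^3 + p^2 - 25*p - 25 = (p - 5)*(p + 1)*(p + 5)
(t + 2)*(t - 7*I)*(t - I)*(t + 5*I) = t^4 + 2*t^3 - 3*I*t^3 + 33*t^2 - 6*I*t^2 + 66*t - 35*I*t - 70*I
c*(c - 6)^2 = c^3 - 12*c^2 + 36*c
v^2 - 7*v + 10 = (v - 5)*(v - 2)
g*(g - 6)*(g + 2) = g^3 - 4*g^2 - 12*g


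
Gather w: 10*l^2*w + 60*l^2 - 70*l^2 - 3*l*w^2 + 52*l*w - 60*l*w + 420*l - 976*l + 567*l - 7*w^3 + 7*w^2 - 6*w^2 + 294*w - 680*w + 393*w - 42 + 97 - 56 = -10*l^2 + 11*l - 7*w^3 + w^2*(1 - 3*l) + w*(10*l^2 - 8*l + 7) - 1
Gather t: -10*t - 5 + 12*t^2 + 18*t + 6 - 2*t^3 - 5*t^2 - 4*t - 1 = -2*t^3 + 7*t^2 + 4*t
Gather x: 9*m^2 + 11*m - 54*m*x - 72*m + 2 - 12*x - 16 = 9*m^2 - 61*m + x*(-54*m - 12) - 14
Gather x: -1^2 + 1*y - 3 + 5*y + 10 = 6*y + 6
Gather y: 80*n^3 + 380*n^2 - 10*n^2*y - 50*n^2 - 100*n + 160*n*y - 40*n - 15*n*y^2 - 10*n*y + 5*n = 80*n^3 + 330*n^2 - 15*n*y^2 - 135*n + y*(-10*n^2 + 150*n)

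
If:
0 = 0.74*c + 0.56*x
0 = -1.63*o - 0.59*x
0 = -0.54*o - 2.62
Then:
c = -10.14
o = -4.85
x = 13.40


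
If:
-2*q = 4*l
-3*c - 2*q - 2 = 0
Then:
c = -2*q/3 - 2/3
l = -q/2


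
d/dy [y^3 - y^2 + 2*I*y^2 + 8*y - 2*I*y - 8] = 3*y^2 + y*(-2 + 4*I) + 8 - 2*I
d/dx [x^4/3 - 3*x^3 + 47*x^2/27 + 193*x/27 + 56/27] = 4*x^3/3 - 9*x^2 + 94*x/27 + 193/27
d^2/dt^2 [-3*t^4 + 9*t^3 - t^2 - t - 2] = -36*t^2 + 54*t - 2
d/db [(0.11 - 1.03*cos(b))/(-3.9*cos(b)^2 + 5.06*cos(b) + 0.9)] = (4.017*cos(b)^2 - 0.858*cos(b) + 1.4836)*sin(b)/(15.21*cos(b)^4 - 39.468*cos(b)^3 + 18.5836*cos(b)^2 + 9.108*cos(b) + 0.81)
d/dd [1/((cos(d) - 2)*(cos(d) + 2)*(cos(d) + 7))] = (-3*sin(d)^2 + 14*cos(d) - 1)*sin(d)/((cos(d) - 2)^2*(cos(d) + 2)^2*(cos(d) + 7)^2)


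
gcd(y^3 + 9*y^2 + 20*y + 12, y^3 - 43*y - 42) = y^2 + 7*y + 6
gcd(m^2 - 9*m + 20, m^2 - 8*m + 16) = m - 4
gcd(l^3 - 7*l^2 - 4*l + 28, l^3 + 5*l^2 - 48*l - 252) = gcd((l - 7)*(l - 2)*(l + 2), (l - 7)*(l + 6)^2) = l - 7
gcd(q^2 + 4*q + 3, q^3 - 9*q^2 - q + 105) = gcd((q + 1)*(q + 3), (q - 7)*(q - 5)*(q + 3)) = q + 3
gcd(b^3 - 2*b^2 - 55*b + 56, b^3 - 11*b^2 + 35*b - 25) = b - 1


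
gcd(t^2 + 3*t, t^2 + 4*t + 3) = t + 3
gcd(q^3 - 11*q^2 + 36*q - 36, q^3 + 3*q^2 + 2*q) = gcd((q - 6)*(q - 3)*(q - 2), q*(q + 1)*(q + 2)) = 1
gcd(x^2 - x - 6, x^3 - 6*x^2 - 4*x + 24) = x + 2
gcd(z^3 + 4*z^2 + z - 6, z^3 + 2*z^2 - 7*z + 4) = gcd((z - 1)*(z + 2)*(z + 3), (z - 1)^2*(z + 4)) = z - 1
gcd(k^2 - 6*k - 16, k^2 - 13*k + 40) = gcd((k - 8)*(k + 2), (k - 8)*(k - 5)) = k - 8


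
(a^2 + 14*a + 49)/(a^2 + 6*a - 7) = (a + 7)/(a - 1)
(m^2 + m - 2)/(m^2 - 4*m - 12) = (m - 1)/(m - 6)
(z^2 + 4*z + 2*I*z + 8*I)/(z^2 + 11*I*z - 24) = (z^2 + 2*z*(2 + I) + 8*I)/(z^2 + 11*I*z - 24)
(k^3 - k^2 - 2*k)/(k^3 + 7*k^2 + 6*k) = (k - 2)/(k + 6)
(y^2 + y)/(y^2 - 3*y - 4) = y/(y - 4)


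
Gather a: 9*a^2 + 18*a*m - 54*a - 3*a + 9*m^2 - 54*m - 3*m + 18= 9*a^2 + a*(18*m - 57) + 9*m^2 - 57*m + 18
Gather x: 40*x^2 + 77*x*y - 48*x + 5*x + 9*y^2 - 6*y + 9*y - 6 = 40*x^2 + x*(77*y - 43) + 9*y^2 + 3*y - 6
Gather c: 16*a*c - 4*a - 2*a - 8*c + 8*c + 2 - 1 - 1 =16*a*c - 6*a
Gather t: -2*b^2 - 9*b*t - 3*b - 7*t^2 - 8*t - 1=-2*b^2 - 3*b - 7*t^2 + t*(-9*b - 8) - 1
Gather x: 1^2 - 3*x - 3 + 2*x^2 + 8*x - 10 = 2*x^2 + 5*x - 12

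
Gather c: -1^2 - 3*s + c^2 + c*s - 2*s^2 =c^2 + c*s - 2*s^2 - 3*s - 1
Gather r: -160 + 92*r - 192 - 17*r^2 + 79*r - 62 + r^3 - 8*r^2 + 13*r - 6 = r^3 - 25*r^2 + 184*r - 420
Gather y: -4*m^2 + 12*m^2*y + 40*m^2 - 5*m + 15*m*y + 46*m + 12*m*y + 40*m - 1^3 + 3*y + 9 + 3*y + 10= 36*m^2 + 81*m + y*(12*m^2 + 27*m + 6) + 18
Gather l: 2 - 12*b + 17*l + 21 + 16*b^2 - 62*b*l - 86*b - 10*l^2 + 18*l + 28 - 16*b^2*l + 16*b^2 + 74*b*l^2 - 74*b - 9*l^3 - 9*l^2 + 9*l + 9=32*b^2 - 172*b - 9*l^3 + l^2*(74*b - 19) + l*(-16*b^2 - 62*b + 44) + 60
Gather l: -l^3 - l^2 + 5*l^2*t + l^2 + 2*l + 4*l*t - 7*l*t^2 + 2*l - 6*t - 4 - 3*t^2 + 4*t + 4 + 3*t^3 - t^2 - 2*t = -l^3 + 5*l^2*t + l*(-7*t^2 + 4*t + 4) + 3*t^3 - 4*t^2 - 4*t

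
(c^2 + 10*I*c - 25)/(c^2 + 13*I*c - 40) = (c + 5*I)/(c + 8*I)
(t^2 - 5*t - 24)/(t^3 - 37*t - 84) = (t - 8)/(t^2 - 3*t - 28)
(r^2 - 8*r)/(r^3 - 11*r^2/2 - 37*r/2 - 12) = 2*r/(2*r^2 + 5*r + 3)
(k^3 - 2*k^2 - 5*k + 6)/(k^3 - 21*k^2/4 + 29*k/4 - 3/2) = 4*(k^2 + k - 2)/(4*k^2 - 9*k + 2)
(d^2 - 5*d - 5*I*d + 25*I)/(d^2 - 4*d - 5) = (d - 5*I)/(d + 1)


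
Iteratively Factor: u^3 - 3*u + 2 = (u + 2)*(u^2 - 2*u + 1) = (u - 1)*(u + 2)*(u - 1)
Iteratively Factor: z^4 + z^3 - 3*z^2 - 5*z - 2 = (z + 1)*(z^3 - 3*z - 2) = (z + 1)^2*(z^2 - z - 2) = (z + 1)^3*(z - 2)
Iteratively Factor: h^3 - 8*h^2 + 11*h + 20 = (h + 1)*(h^2 - 9*h + 20) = (h - 4)*(h + 1)*(h - 5)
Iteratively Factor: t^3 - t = (t + 1)*(t^2 - t) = t*(t + 1)*(t - 1)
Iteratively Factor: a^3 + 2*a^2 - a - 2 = (a - 1)*(a^2 + 3*a + 2) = (a - 1)*(a + 2)*(a + 1)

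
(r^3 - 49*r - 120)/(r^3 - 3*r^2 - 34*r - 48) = (r + 5)/(r + 2)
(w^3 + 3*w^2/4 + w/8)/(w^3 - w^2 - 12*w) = (w^2 + 3*w/4 + 1/8)/(w^2 - w - 12)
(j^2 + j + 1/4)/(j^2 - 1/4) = (2*j + 1)/(2*j - 1)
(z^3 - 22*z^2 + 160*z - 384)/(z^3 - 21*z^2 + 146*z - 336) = (z - 8)/(z - 7)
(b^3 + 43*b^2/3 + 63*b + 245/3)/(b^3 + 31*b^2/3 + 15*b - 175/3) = (3*b + 7)/(3*b - 5)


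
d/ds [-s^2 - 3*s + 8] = -2*s - 3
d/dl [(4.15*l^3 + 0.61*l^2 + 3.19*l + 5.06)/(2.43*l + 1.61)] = (20.169*l^3 + 21.5268*l^2 + 1.9642*l - 7.1599)/(5.9049*l^2 + 7.8246*l + 2.5921)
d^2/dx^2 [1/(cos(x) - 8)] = (sin(x)^2 - 8*cos(x) + 1)/(cos(x) - 8)^3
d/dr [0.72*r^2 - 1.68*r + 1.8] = 1.44*r - 1.68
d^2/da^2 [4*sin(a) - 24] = -4*sin(a)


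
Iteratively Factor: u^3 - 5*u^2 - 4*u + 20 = (u + 2)*(u^2 - 7*u + 10) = (u - 2)*(u + 2)*(u - 5)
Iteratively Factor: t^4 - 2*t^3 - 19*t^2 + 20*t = (t - 5)*(t^3 + 3*t^2 - 4*t) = (t - 5)*(t - 1)*(t^2 + 4*t) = (t - 5)*(t - 1)*(t + 4)*(t)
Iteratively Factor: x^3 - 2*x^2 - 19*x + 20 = (x - 5)*(x^2 + 3*x - 4) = (x - 5)*(x + 4)*(x - 1)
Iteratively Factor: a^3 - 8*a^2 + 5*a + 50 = (a - 5)*(a^2 - 3*a - 10) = (a - 5)*(a + 2)*(a - 5)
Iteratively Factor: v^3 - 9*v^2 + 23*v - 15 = (v - 5)*(v^2 - 4*v + 3) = (v - 5)*(v - 1)*(v - 3)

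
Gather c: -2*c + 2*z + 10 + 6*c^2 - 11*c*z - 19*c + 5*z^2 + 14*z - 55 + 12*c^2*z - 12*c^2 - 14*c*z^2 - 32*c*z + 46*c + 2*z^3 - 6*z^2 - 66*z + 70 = c^2*(12*z - 6) + c*(-14*z^2 - 43*z + 25) + 2*z^3 - z^2 - 50*z + 25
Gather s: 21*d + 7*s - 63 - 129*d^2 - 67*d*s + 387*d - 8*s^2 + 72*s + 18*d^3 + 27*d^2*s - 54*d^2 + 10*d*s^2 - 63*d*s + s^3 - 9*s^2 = 18*d^3 - 183*d^2 + 408*d + s^3 + s^2*(10*d - 17) + s*(27*d^2 - 130*d + 79) - 63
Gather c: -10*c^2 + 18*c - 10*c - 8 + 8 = -10*c^2 + 8*c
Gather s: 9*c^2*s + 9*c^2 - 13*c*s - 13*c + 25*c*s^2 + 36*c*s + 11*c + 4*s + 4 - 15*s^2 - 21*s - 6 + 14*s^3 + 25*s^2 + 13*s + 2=9*c^2 - 2*c + 14*s^3 + s^2*(25*c + 10) + s*(9*c^2 + 23*c - 4)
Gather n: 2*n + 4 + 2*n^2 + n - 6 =2*n^2 + 3*n - 2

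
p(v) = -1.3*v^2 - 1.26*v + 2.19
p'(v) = -2.6*v - 1.26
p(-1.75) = 0.41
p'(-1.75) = 3.29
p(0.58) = 1.02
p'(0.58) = -2.77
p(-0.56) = 2.49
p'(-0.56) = 0.20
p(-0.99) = 2.16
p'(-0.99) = 1.31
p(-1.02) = 2.12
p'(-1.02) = 1.39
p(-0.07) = 2.27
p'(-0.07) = -1.08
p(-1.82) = 0.18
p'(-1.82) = 3.47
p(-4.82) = -21.94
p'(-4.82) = 11.27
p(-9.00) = -91.77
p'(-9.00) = 22.14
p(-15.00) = -271.41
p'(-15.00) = 37.74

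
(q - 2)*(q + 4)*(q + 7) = q^3 + 9*q^2 + 6*q - 56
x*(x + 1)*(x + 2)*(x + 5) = x^4 + 8*x^3 + 17*x^2 + 10*x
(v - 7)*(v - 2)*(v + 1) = v^3 - 8*v^2 + 5*v + 14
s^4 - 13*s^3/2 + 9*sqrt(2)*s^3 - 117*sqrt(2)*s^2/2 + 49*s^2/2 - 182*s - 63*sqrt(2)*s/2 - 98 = (s - 7)*(s + 1/2)*(s + 2*sqrt(2))*(s + 7*sqrt(2))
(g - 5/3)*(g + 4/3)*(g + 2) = g^3 + 5*g^2/3 - 26*g/9 - 40/9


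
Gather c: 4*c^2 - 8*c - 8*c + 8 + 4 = 4*c^2 - 16*c + 12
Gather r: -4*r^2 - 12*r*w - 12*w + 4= -4*r^2 - 12*r*w - 12*w + 4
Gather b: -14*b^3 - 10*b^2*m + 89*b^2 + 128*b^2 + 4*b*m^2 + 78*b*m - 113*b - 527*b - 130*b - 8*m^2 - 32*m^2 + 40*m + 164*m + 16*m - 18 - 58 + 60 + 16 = -14*b^3 + b^2*(217 - 10*m) + b*(4*m^2 + 78*m - 770) - 40*m^2 + 220*m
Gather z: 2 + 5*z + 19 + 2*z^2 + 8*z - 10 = 2*z^2 + 13*z + 11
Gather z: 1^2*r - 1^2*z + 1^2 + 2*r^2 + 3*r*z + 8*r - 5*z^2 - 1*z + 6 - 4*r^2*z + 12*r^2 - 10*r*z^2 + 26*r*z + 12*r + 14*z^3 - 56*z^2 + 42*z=14*r^2 + 21*r + 14*z^3 + z^2*(-10*r - 61) + z*(-4*r^2 + 29*r + 40) + 7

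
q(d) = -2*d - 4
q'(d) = -2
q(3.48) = -10.96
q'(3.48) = -2.00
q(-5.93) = 7.86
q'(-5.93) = -2.00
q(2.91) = -9.82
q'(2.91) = -2.00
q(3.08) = -10.16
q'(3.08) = -2.00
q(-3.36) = 2.72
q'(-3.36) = -2.00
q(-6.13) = 8.26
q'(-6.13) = -2.00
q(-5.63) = 7.26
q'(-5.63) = -2.00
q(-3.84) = 3.68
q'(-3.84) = -2.00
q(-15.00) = 26.00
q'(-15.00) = -2.00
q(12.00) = -28.00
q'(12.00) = -2.00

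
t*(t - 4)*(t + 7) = t^3 + 3*t^2 - 28*t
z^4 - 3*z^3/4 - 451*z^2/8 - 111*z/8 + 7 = (z - 8)*(z - 1/4)*(z + 1/2)*(z + 7)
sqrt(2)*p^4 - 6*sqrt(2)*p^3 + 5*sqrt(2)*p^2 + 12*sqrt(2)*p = p*(p - 4)*(p - 3)*(sqrt(2)*p + sqrt(2))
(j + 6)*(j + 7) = j^2 + 13*j + 42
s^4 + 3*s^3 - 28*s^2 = s^2*(s - 4)*(s + 7)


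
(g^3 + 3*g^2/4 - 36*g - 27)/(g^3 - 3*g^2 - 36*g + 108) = (g + 3/4)/(g - 3)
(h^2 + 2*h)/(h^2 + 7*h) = (h + 2)/(h + 7)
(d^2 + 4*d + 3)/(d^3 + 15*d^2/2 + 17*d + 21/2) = 2/(2*d + 7)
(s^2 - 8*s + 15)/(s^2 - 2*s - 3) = (s - 5)/(s + 1)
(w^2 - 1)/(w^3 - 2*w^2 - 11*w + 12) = (w + 1)/(w^2 - w - 12)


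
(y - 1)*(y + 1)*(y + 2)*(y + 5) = y^4 + 7*y^3 + 9*y^2 - 7*y - 10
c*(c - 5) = c^2 - 5*c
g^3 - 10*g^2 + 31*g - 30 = (g - 5)*(g - 3)*(g - 2)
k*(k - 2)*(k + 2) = k^3 - 4*k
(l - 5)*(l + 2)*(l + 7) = l^3 + 4*l^2 - 31*l - 70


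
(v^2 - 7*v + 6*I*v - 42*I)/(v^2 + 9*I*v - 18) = (v - 7)/(v + 3*I)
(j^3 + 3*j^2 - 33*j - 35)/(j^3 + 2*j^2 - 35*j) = (j + 1)/j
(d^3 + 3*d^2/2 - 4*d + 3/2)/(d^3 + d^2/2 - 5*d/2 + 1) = (d + 3)/(d + 2)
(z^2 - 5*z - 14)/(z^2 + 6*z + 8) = (z - 7)/(z + 4)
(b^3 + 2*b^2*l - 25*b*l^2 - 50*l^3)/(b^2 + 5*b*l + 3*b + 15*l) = (b^2 - 3*b*l - 10*l^2)/(b + 3)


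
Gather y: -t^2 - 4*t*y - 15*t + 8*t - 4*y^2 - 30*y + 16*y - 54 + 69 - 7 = -t^2 - 7*t - 4*y^2 + y*(-4*t - 14) + 8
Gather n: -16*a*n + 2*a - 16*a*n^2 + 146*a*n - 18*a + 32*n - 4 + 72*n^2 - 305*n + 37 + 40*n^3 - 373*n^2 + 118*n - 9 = -16*a + 40*n^3 + n^2*(-16*a - 301) + n*(130*a - 155) + 24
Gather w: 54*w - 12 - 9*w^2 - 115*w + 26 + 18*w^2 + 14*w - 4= 9*w^2 - 47*w + 10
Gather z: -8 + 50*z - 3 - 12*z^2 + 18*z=-12*z^2 + 68*z - 11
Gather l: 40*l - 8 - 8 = 40*l - 16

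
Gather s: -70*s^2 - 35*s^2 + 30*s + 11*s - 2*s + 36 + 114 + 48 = -105*s^2 + 39*s + 198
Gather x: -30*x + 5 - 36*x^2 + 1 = -36*x^2 - 30*x + 6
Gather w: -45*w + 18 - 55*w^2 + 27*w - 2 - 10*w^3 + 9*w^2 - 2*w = -10*w^3 - 46*w^2 - 20*w + 16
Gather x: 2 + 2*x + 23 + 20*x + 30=22*x + 55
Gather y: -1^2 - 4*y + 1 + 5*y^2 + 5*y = 5*y^2 + y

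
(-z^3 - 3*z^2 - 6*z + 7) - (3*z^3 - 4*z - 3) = -4*z^3 - 3*z^2 - 2*z + 10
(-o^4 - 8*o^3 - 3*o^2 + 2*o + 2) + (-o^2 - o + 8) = -o^4 - 8*o^3 - 4*o^2 + o + 10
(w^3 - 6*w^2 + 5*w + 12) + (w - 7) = w^3 - 6*w^2 + 6*w + 5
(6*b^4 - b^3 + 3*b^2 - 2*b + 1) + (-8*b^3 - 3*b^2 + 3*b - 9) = 6*b^4 - 9*b^3 + b - 8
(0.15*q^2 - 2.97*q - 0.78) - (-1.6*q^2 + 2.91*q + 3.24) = 1.75*q^2 - 5.88*q - 4.02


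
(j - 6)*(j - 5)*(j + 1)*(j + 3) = j^4 - 7*j^3 - 11*j^2 + 87*j + 90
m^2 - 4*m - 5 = (m - 5)*(m + 1)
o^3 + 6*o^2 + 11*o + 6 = (o + 1)*(o + 2)*(o + 3)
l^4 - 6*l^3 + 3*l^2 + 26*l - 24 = (l - 4)*(l - 3)*(l - 1)*(l + 2)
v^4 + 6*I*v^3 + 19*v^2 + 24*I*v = v*(v - 3*I)*(v + I)*(v + 8*I)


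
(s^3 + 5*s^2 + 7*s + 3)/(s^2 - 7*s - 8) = (s^2 + 4*s + 3)/(s - 8)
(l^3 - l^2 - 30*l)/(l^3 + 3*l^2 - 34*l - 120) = l/(l + 4)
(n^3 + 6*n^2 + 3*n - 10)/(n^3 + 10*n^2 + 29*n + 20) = (n^2 + n - 2)/(n^2 + 5*n + 4)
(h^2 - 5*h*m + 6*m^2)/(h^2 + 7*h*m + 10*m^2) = (h^2 - 5*h*m + 6*m^2)/(h^2 + 7*h*m + 10*m^2)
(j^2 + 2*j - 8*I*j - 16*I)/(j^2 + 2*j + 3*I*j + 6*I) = (j - 8*I)/(j + 3*I)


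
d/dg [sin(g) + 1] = cos(g)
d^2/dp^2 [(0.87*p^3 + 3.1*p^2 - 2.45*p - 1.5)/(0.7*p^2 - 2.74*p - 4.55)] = (-4.44089209850063e-16*p^5 + 4.44089209850063e-15*p^4 + 28.095724*p^3 + 119.90874*p^2 + 78.50955*p + 157.366)/(0.343*p^6 - 4.0278*p^5 + 9.07746*p^4 + 31.790576*p^3 - 59.00349*p^2 - 170.17455*p - 94.196375)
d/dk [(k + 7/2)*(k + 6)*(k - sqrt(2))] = 3*k^2 - 2*sqrt(2)*k + 19*k - 19*sqrt(2)/2 + 21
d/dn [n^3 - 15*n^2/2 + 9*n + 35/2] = 3*n^2 - 15*n + 9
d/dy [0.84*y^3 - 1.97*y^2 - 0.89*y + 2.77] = 2.52*y^2 - 3.94*y - 0.89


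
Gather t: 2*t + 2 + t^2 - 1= t^2 + 2*t + 1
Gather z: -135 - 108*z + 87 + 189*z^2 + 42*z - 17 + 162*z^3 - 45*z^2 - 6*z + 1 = 162*z^3 + 144*z^2 - 72*z - 64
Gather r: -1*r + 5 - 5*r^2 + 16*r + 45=-5*r^2 + 15*r + 50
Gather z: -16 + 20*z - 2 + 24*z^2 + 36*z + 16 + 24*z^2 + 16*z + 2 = 48*z^2 + 72*z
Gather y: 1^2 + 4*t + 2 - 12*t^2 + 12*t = -12*t^2 + 16*t + 3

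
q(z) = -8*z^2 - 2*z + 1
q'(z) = -16*z - 2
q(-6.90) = -366.08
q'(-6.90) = 108.40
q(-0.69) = -1.43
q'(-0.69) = 9.04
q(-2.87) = -59.16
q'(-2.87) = 43.92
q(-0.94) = -4.19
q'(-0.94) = 13.04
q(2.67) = -61.37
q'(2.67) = -44.72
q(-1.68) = -18.22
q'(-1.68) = 24.88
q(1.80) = -28.52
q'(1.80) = -30.80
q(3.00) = -77.00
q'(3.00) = -50.00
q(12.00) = -1175.00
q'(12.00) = -194.00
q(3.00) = -77.00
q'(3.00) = -50.00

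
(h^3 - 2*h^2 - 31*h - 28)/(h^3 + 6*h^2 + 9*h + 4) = (h - 7)/(h + 1)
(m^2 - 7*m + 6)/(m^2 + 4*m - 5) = (m - 6)/(m + 5)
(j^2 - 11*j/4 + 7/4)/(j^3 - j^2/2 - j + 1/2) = (4*j - 7)/(2*(2*j^2 + j - 1))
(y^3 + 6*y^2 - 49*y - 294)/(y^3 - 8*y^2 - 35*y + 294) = (y + 7)/(y - 7)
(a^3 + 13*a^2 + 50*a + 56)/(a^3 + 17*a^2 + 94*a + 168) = (a + 2)/(a + 6)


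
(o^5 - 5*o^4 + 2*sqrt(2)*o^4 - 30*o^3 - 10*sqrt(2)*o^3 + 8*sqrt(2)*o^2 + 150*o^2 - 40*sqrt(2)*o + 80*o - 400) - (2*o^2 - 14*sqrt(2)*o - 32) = o^5 - 5*o^4 + 2*sqrt(2)*o^4 - 30*o^3 - 10*sqrt(2)*o^3 + 8*sqrt(2)*o^2 + 148*o^2 - 26*sqrt(2)*o + 80*o - 368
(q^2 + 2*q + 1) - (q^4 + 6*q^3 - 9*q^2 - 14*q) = -q^4 - 6*q^3 + 10*q^2 + 16*q + 1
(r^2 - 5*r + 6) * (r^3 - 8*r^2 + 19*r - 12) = r^5 - 13*r^4 + 65*r^3 - 155*r^2 + 174*r - 72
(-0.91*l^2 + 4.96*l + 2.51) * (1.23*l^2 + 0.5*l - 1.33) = -1.1193*l^4 + 5.6458*l^3 + 6.7776*l^2 - 5.3418*l - 3.3383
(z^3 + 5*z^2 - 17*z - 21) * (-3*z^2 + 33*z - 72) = -3*z^5 + 18*z^4 + 144*z^3 - 858*z^2 + 531*z + 1512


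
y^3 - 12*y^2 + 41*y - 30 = (y - 6)*(y - 5)*(y - 1)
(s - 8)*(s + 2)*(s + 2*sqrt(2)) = s^3 - 6*s^2 + 2*sqrt(2)*s^2 - 12*sqrt(2)*s - 16*s - 32*sqrt(2)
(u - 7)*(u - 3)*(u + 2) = u^3 - 8*u^2 + u + 42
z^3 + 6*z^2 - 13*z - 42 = (z - 3)*(z + 2)*(z + 7)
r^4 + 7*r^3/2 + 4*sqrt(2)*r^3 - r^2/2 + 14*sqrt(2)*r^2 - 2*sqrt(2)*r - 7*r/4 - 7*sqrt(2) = (r + 7/2)*(r - sqrt(2)/2)*(r + sqrt(2)/2)*(r + 4*sqrt(2))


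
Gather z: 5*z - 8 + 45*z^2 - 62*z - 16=45*z^2 - 57*z - 24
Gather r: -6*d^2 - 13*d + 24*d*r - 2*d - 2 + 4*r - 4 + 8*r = -6*d^2 - 15*d + r*(24*d + 12) - 6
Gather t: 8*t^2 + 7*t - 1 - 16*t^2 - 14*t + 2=-8*t^2 - 7*t + 1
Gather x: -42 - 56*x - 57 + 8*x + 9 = -48*x - 90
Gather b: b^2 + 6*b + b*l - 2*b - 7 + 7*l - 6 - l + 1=b^2 + b*(l + 4) + 6*l - 12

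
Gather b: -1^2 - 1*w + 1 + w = 0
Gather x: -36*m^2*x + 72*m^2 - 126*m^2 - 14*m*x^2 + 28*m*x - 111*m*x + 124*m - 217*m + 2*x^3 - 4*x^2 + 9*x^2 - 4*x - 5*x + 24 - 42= -54*m^2 - 93*m + 2*x^3 + x^2*(5 - 14*m) + x*(-36*m^2 - 83*m - 9) - 18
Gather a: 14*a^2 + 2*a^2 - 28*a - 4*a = 16*a^2 - 32*a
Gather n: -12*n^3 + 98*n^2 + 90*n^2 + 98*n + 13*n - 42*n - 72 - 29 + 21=-12*n^3 + 188*n^2 + 69*n - 80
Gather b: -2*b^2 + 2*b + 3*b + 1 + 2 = -2*b^2 + 5*b + 3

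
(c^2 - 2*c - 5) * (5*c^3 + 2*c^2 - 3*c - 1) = 5*c^5 - 8*c^4 - 32*c^3 - 5*c^2 + 17*c + 5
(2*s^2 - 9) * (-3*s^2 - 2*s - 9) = -6*s^4 - 4*s^3 + 9*s^2 + 18*s + 81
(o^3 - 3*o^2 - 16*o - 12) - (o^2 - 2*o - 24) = o^3 - 4*o^2 - 14*o + 12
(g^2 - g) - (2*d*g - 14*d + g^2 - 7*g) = -2*d*g + 14*d + 6*g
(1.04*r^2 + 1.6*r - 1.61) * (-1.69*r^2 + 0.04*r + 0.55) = -1.7576*r^4 - 2.6624*r^3 + 3.3569*r^2 + 0.8156*r - 0.8855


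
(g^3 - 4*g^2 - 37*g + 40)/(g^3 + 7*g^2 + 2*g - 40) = (g^2 - 9*g + 8)/(g^2 + 2*g - 8)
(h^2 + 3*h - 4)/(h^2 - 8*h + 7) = (h + 4)/(h - 7)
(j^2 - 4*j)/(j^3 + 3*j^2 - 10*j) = (j - 4)/(j^2 + 3*j - 10)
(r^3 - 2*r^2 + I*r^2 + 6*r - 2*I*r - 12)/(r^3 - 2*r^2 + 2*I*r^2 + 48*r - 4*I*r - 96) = (r^2 + I*r + 6)/(r^2 + 2*I*r + 48)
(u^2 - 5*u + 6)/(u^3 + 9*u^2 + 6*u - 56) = (u - 3)/(u^2 + 11*u + 28)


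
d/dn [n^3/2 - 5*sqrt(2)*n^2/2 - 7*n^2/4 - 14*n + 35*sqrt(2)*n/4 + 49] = 3*n^2/2 - 5*sqrt(2)*n - 7*n/2 - 14 + 35*sqrt(2)/4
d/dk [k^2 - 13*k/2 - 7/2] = 2*k - 13/2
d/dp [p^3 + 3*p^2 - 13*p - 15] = 3*p^2 + 6*p - 13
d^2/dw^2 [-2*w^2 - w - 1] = -4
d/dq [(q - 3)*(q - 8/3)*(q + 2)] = 3*q^2 - 22*q/3 - 10/3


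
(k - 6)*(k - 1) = k^2 - 7*k + 6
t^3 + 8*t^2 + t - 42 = (t - 2)*(t + 3)*(t + 7)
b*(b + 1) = b^2 + b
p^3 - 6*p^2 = p^2*(p - 6)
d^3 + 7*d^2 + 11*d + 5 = (d + 1)^2*(d + 5)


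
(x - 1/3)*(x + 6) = x^2 + 17*x/3 - 2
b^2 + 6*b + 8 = (b + 2)*(b + 4)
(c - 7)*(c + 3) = c^2 - 4*c - 21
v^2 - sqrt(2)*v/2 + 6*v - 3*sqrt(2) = (v + 6)*(v - sqrt(2)/2)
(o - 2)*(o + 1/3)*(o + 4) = o^3 + 7*o^2/3 - 22*o/3 - 8/3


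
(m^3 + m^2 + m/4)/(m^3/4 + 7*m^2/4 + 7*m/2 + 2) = m*(4*m^2 + 4*m + 1)/(m^3 + 7*m^2 + 14*m + 8)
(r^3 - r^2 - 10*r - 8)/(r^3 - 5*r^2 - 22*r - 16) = (r - 4)/(r - 8)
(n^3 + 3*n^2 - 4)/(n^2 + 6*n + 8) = (n^2 + n - 2)/(n + 4)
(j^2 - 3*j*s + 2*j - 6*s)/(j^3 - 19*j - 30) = (j - 3*s)/(j^2 - 2*j - 15)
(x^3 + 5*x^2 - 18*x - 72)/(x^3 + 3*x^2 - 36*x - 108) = (x - 4)/(x - 6)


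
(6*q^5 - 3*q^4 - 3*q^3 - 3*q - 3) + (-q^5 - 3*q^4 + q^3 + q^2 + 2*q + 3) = 5*q^5 - 6*q^4 - 2*q^3 + q^2 - q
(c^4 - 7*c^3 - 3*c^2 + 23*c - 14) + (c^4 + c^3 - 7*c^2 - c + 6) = 2*c^4 - 6*c^3 - 10*c^2 + 22*c - 8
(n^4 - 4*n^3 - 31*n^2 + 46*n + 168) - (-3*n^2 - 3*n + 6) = n^4 - 4*n^3 - 28*n^2 + 49*n + 162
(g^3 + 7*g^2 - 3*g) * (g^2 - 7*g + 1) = g^5 - 51*g^3 + 28*g^2 - 3*g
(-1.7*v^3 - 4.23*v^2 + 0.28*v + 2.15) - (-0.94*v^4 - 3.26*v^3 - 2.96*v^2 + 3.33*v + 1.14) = 0.94*v^4 + 1.56*v^3 - 1.27*v^2 - 3.05*v + 1.01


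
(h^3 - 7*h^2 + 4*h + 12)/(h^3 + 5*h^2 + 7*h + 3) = (h^2 - 8*h + 12)/(h^2 + 4*h + 3)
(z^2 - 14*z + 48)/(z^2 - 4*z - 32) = (z - 6)/(z + 4)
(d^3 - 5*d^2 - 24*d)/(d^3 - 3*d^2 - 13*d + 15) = d*(d - 8)/(d^2 - 6*d + 5)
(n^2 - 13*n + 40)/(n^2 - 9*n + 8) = (n - 5)/(n - 1)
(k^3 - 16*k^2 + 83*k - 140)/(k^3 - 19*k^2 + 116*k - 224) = (k - 5)/(k - 8)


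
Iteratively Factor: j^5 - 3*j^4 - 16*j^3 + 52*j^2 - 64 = (j + 1)*(j^4 - 4*j^3 - 12*j^2 + 64*j - 64) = (j - 4)*(j + 1)*(j^3 - 12*j + 16) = (j - 4)*(j - 2)*(j + 1)*(j^2 + 2*j - 8) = (j - 4)*(j - 2)^2*(j + 1)*(j + 4)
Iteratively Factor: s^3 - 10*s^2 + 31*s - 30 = (s - 3)*(s^2 - 7*s + 10) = (s - 5)*(s - 3)*(s - 2)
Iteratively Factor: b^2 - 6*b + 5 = (b - 5)*(b - 1)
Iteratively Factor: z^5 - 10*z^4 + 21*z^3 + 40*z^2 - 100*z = (z + 2)*(z^4 - 12*z^3 + 45*z^2 - 50*z) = (z - 2)*(z + 2)*(z^3 - 10*z^2 + 25*z) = (z - 5)*(z - 2)*(z + 2)*(z^2 - 5*z) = z*(z - 5)*(z - 2)*(z + 2)*(z - 5)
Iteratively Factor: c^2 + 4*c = (c)*(c + 4)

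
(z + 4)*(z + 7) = z^2 + 11*z + 28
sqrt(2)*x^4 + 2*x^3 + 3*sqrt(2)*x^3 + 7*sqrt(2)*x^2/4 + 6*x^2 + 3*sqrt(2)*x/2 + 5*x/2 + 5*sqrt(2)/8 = (x + 1/2)*(x + 5/2)*(x + sqrt(2)/2)*(sqrt(2)*x + 1)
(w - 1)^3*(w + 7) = w^4 + 4*w^3 - 18*w^2 + 20*w - 7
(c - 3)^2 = c^2 - 6*c + 9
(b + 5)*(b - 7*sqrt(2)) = b^2 - 7*sqrt(2)*b + 5*b - 35*sqrt(2)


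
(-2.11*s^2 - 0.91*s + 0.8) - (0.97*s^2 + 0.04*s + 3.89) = -3.08*s^2 - 0.95*s - 3.09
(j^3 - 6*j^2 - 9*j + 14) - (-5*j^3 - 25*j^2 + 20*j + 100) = 6*j^3 + 19*j^2 - 29*j - 86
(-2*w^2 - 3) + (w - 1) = -2*w^2 + w - 4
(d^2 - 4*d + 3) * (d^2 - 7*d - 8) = d^4 - 11*d^3 + 23*d^2 + 11*d - 24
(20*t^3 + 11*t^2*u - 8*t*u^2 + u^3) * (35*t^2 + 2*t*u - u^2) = 700*t^5 + 425*t^4*u - 278*t^3*u^2 + 8*t^2*u^3 + 10*t*u^4 - u^5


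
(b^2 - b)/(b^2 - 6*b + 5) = b/(b - 5)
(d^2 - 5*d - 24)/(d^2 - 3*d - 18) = (d - 8)/(d - 6)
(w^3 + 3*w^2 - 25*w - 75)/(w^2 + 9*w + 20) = (w^2 - 2*w - 15)/(w + 4)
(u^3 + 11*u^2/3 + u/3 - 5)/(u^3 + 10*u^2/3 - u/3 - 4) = (3*u + 5)/(3*u + 4)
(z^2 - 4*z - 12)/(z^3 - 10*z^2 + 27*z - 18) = (z + 2)/(z^2 - 4*z + 3)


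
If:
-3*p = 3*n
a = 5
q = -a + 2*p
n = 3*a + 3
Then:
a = 5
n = 18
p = -18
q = -41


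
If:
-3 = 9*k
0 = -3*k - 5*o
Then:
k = -1/3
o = 1/5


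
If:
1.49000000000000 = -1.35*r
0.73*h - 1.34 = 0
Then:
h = 1.84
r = -1.10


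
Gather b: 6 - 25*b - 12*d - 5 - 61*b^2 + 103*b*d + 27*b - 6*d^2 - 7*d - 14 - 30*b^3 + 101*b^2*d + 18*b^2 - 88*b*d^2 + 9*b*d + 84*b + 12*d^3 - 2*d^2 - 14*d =-30*b^3 + b^2*(101*d - 43) + b*(-88*d^2 + 112*d + 86) + 12*d^3 - 8*d^2 - 33*d - 13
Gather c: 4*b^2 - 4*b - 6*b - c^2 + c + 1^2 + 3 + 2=4*b^2 - 10*b - c^2 + c + 6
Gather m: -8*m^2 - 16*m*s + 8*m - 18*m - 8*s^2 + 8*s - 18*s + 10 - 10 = -8*m^2 + m*(-16*s - 10) - 8*s^2 - 10*s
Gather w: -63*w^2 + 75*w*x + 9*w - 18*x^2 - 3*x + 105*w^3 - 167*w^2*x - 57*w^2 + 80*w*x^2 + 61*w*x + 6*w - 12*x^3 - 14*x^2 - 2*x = 105*w^3 + w^2*(-167*x - 120) + w*(80*x^2 + 136*x + 15) - 12*x^3 - 32*x^2 - 5*x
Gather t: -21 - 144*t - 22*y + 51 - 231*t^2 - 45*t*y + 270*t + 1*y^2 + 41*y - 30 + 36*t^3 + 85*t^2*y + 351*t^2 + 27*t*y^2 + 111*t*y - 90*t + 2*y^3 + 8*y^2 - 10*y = 36*t^3 + t^2*(85*y + 120) + t*(27*y^2 + 66*y + 36) + 2*y^3 + 9*y^2 + 9*y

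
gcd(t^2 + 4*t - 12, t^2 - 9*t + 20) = 1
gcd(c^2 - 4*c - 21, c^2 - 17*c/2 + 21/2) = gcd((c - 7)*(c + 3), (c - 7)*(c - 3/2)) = c - 7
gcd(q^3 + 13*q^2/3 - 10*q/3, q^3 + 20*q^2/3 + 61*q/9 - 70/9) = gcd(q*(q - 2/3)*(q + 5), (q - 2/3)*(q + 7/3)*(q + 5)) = q^2 + 13*q/3 - 10/3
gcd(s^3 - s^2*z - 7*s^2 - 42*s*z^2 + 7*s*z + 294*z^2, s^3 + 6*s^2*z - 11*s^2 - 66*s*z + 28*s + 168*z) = s^2 + 6*s*z - 7*s - 42*z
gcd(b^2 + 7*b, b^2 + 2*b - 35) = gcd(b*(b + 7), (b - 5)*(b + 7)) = b + 7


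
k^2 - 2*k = k*(k - 2)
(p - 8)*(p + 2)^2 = p^3 - 4*p^2 - 28*p - 32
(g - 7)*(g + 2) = g^2 - 5*g - 14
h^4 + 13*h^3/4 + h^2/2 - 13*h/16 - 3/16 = (h - 1/2)*(h + 1/4)*(h + 1/2)*(h + 3)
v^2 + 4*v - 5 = (v - 1)*(v + 5)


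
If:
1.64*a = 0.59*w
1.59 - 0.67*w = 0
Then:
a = 0.85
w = 2.37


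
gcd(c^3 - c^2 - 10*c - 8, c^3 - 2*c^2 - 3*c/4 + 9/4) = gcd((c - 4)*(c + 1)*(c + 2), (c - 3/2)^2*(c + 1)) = c + 1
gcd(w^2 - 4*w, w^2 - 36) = 1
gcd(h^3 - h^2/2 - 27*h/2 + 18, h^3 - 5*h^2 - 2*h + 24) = h - 3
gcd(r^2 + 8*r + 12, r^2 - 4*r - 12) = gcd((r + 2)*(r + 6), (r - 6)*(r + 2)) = r + 2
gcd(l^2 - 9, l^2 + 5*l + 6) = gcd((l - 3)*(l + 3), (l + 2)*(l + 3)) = l + 3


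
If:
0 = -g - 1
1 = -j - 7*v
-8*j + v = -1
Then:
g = -1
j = 2/19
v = -3/19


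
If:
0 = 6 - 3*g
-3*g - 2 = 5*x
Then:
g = 2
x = -8/5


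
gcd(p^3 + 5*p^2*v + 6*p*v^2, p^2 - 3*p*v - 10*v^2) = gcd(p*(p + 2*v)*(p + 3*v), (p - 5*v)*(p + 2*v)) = p + 2*v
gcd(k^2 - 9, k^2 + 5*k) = 1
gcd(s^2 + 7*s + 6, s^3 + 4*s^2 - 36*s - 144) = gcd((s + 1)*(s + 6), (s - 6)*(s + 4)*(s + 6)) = s + 6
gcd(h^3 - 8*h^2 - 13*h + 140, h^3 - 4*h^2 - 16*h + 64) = h + 4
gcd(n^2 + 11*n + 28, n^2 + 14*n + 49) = n + 7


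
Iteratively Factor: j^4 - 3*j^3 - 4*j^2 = (j - 4)*(j^3 + j^2) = j*(j - 4)*(j^2 + j) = j*(j - 4)*(j + 1)*(j)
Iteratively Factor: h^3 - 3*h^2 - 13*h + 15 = (h + 3)*(h^2 - 6*h + 5) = (h - 5)*(h + 3)*(h - 1)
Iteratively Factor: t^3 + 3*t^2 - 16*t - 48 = (t + 4)*(t^2 - t - 12) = (t - 4)*(t + 4)*(t + 3)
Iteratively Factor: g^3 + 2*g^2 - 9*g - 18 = (g + 2)*(g^2 - 9) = (g - 3)*(g + 2)*(g + 3)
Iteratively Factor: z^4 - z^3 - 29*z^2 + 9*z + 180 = (z + 4)*(z^3 - 5*z^2 - 9*z + 45) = (z + 3)*(z + 4)*(z^2 - 8*z + 15) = (z - 5)*(z + 3)*(z + 4)*(z - 3)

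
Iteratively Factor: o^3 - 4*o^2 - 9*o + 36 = (o - 3)*(o^2 - o - 12) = (o - 3)*(o + 3)*(o - 4)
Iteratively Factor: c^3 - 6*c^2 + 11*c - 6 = (c - 2)*(c^2 - 4*c + 3) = (c - 2)*(c - 1)*(c - 3)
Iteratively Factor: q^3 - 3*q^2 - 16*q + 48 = (q - 4)*(q^2 + q - 12) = (q - 4)*(q + 4)*(q - 3)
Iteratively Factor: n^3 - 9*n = (n - 3)*(n^2 + 3*n) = (n - 3)*(n + 3)*(n)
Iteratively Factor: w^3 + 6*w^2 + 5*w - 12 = (w - 1)*(w^2 + 7*w + 12) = (w - 1)*(w + 4)*(w + 3)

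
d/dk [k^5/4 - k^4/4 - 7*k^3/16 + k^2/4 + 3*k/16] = 5*k^4/4 - k^3 - 21*k^2/16 + k/2 + 3/16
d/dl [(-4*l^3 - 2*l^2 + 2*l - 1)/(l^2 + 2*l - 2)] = 2*(-2*l^4 - 8*l^3 + 9*l^2 + 5*l - 1)/(l^4 + 4*l^3 - 8*l + 4)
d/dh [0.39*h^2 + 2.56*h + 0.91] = 0.78*h + 2.56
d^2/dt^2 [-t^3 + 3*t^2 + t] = 6 - 6*t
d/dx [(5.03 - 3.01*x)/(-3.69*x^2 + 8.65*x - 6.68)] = (-11.1069*x^2 + 37.1214*x - 23.4027)/(13.6161*x^4 - 63.837*x^3 + 124.1209*x^2 - 115.564*x + 44.6224)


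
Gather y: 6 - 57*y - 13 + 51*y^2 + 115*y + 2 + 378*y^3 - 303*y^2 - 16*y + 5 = 378*y^3 - 252*y^2 + 42*y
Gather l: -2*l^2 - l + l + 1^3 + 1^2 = 2 - 2*l^2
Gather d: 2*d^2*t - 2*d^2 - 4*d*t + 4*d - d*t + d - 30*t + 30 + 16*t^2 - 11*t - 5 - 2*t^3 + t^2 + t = d^2*(2*t - 2) + d*(5 - 5*t) - 2*t^3 + 17*t^2 - 40*t + 25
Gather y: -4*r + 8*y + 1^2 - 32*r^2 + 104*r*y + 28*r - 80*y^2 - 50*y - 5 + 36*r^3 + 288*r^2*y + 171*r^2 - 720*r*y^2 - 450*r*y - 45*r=36*r^3 + 139*r^2 - 21*r + y^2*(-720*r - 80) + y*(288*r^2 - 346*r - 42) - 4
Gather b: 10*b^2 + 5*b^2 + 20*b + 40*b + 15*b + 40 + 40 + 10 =15*b^2 + 75*b + 90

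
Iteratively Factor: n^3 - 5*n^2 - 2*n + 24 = (n + 2)*(n^2 - 7*n + 12) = (n - 3)*(n + 2)*(n - 4)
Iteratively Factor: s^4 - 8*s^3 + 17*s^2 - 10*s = (s - 5)*(s^3 - 3*s^2 + 2*s) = (s - 5)*(s - 1)*(s^2 - 2*s) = s*(s - 5)*(s - 1)*(s - 2)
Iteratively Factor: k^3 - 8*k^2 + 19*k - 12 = (k - 3)*(k^2 - 5*k + 4) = (k - 3)*(k - 1)*(k - 4)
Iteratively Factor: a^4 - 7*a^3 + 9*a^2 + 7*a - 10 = (a - 1)*(a^3 - 6*a^2 + 3*a + 10) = (a - 1)*(a + 1)*(a^2 - 7*a + 10) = (a - 5)*(a - 1)*(a + 1)*(a - 2)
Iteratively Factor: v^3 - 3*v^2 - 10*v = (v)*(v^2 - 3*v - 10) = v*(v + 2)*(v - 5)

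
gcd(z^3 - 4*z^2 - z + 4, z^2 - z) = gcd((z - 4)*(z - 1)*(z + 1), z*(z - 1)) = z - 1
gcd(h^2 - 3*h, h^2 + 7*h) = h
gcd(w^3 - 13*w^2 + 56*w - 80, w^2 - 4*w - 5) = w - 5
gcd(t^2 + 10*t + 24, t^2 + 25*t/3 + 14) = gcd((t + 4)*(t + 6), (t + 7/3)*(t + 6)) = t + 6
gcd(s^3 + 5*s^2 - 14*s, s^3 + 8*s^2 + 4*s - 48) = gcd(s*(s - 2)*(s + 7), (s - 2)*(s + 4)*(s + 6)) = s - 2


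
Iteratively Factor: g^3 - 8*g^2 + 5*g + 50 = (g + 2)*(g^2 - 10*g + 25) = (g - 5)*(g + 2)*(g - 5)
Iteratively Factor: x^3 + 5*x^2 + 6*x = (x + 3)*(x^2 + 2*x) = x*(x + 3)*(x + 2)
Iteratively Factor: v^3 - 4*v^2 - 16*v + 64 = (v + 4)*(v^2 - 8*v + 16) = (v - 4)*(v + 4)*(v - 4)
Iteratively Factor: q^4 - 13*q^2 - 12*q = (q)*(q^3 - 13*q - 12) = q*(q - 4)*(q^2 + 4*q + 3) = q*(q - 4)*(q + 1)*(q + 3)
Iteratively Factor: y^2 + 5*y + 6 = (y + 3)*(y + 2)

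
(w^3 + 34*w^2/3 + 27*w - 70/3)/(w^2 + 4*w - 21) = (3*w^2 + 13*w - 10)/(3*(w - 3))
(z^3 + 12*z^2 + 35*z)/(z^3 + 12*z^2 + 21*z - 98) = z*(z + 5)/(z^2 + 5*z - 14)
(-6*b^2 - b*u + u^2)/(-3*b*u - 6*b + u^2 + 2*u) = (2*b + u)/(u + 2)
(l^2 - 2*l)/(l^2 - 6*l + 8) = l/(l - 4)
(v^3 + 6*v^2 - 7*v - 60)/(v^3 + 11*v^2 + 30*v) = (v^2 + v - 12)/(v*(v + 6))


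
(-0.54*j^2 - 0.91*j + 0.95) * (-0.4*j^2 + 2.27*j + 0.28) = 0.216*j^4 - 0.8618*j^3 - 2.5969*j^2 + 1.9017*j + 0.266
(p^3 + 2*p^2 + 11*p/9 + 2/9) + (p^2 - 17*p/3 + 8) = p^3 + 3*p^2 - 40*p/9 + 74/9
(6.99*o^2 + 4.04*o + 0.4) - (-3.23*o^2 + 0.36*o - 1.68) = 10.22*o^2 + 3.68*o + 2.08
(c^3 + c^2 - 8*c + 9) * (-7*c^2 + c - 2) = -7*c^5 - 6*c^4 + 55*c^3 - 73*c^2 + 25*c - 18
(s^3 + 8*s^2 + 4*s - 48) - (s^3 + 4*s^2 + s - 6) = 4*s^2 + 3*s - 42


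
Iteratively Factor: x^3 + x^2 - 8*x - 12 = (x + 2)*(x^2 - x - 6) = (x + 2)^2*(x - 3)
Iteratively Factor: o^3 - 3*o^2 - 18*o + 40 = (o - 2)*(o^2 - o - 20) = (o - 5)*(o - 2)*(o + 4)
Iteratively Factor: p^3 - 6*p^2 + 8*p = (p - 4)*(p^2 - 2*p) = (p - 4)*(p - 2)*(p)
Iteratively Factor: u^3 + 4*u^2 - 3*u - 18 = (u + 3)*(u^2 + u - 6) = (u + 3)^2*(u - 2)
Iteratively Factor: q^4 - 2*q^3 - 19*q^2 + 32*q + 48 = (q - 4)*(q^3 + 2*q^2 - 11*q - 12) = (q - 4)*(q + 1)*(q^2 + q - 12) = (q - 4)*(q - 3)*(q + 1)*(q + 4)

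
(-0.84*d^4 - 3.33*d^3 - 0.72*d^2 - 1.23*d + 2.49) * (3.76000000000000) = -3.1584*d^4 - 12.5208*d^3 - 2.7072*d^2 - 4.6248*d + 9.3624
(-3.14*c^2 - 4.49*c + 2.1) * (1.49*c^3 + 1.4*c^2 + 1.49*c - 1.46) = -4.6786*c^5 - 11.0861*c^4 - 7.8356*c^3 + 0.8343*c^2 + 9.6844*c - 3.066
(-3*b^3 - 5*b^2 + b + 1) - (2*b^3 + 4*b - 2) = -5*b^3 - 5*b^2 - 3*b + 3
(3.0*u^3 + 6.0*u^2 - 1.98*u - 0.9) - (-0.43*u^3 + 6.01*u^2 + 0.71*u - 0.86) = 3.43*u^3 - 0.00999999999999979*u^2 - 2.69*u - 0.04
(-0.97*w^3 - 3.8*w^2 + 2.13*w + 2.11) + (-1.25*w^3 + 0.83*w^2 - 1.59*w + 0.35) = -2.22*w^3 - 2.97*w^2 + 0.54*w + 2.46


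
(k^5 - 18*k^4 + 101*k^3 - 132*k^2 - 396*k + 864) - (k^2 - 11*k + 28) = k^5 - 18*k^4 + 101*k^3 - 133*k^2 - 385*k + 836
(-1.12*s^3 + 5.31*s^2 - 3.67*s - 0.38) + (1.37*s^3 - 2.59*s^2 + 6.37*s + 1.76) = 0.25*s^3 + 2.72*s^2 + 2.7*s + 1.38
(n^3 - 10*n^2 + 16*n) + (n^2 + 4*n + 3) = n^3 - 9*n^2 + 20*n + 3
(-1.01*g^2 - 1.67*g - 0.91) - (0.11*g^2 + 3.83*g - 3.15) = -1.12*g^2 - 5.5*g + 2.24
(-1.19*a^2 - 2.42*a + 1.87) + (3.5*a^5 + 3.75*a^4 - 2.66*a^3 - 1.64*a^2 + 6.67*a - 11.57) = 3.5*a^5 + 3.75*a^4 - 2.66*a^3 - 2.83*a^2 + 4.25*a - 9.7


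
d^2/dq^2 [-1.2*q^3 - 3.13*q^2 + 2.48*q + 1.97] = -7.2*q - 6.26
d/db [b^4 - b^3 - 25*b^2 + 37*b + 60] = 4*b^3 - 3*b^2 - 50*b + 37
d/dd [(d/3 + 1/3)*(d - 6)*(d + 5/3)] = d^2 - 20*d/9 - 43/9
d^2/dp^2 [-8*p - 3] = 0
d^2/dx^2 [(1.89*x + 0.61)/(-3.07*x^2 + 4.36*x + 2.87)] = ((1.89*x + 0.61)*(6.14*x - 4.36)*(12.28*x - 8.72) + (34.8138*x - 12.7354)*(-3.07*x^2 + 4.36*x + 2.87))/(-3.07*x^2 + 4.36*x + 2.87)^3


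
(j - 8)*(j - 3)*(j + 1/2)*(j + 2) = j^4 - 17*j^3/2 - 5*j^2/2 + 49*j + 24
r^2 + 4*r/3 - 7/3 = (r - 1)*(r + 7/3)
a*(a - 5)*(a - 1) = a^3 - 6*a^2 + 5*a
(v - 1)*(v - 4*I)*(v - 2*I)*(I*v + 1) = I*v^4 + 7*v^3 - I*v^3 - 7*v^2 - 14*I*v^2 - 8*v + 14*I*v + 8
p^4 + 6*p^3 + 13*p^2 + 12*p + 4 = (p + 1)^2*(p + 2)^2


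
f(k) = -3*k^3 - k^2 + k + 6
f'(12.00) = -1319.00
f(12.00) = -5310.00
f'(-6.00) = -311.00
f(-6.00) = 612.00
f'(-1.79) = -24.26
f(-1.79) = 18.21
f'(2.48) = -59.31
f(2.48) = -43.43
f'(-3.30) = -90.41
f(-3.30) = 99.62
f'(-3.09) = -78.75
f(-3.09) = 81.87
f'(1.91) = -35.65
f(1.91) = -16.64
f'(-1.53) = -17.01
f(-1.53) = 12.87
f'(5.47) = -279.23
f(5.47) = -509.45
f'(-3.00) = -74.00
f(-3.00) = 75.00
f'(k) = -9*k^2 - 2*k + 1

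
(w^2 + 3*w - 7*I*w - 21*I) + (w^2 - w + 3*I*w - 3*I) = 2*w^2 + 2*w - 4*I*w - 24*I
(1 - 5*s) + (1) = 2 - 5*s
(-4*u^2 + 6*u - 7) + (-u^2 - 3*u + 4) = -5*u^2 + 3*u - 3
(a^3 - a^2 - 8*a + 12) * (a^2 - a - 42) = a^5 - 2*a^4 - 49*a^3 + 62*a^2 + 324*a - 504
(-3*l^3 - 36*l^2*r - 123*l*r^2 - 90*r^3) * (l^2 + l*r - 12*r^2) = -3*l^5 - 39*l^4*r - 123*l^3*r^2 + 219*l^2*r^3 + 1386*l*r^4 + 1080*r^5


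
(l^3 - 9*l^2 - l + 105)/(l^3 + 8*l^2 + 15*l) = (l^2 - 12*l + 35)/(l*(l + 5))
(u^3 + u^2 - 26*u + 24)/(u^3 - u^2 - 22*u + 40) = (u^2 + 5*u - 6)/(u^2 + 3*u - 10)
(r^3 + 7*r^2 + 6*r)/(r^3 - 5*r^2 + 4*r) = (r^2 + 7*r + 6)/(r^2 - 5*r + 4)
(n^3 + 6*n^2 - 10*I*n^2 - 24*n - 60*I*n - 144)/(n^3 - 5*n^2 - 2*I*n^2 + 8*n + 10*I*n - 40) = (n^2 + 6*n*(1 - I) - 36*I)/(n^2 + n*(-5 + 2*I) - 10*I)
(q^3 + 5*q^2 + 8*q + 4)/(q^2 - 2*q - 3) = (q^2 + 4*q + 4)/(q - 3)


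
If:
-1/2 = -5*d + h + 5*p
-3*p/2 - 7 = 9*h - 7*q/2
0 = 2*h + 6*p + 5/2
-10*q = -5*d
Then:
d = -221/1048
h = -1663/2096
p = -319/2096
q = -221/2096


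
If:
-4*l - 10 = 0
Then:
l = -5/2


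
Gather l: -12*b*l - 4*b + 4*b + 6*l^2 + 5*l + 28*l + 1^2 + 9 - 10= 6*l^2 + l*(33 - 12*b)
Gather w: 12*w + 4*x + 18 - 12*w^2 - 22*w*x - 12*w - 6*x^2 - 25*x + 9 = -12*w^2 - 22*w*x - 6*x^2 - 21*x + 27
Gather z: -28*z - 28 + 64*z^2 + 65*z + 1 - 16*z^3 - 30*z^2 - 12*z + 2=-16*z^3 + 34*z^2 + 25*z - 25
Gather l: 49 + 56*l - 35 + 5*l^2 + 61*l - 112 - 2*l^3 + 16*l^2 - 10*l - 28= -2*l^3 + 21*l^2 + 107*l - 126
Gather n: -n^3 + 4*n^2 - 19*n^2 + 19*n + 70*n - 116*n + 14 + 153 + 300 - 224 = -n^3 - 15*n^2 - 27*n + 243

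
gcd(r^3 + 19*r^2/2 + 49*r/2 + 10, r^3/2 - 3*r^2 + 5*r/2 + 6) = 1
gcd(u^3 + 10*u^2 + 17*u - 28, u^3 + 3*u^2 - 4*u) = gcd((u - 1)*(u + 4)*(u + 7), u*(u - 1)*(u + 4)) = u^2 + 3*u - 4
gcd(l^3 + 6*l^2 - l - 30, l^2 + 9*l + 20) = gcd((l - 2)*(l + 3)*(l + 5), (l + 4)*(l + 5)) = l + 5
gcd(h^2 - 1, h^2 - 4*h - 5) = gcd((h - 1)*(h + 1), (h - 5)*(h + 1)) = h + 1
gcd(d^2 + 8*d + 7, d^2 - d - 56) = d + 7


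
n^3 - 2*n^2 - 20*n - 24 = (n - 6)*(n + 2)^2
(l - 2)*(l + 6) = l^2 + 4*l - 12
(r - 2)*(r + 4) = r^2 + 2*r - 8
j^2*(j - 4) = j^3 - 4*j^2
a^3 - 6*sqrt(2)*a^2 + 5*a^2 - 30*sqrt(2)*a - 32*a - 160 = (a + 5)*(a - 8*sqrt(2))*(a + 2*sqrt(2))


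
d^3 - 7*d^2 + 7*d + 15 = (d - 5)*(d - 3)*(d + 1)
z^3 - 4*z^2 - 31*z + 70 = (z - 7)*(z - 2)*(z + 5)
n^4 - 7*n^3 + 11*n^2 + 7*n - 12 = (n - 4)*(n - 3)*(n - 1)*(n + 1)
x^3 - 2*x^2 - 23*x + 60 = (x - 4)*(x - 3)*(x + 5)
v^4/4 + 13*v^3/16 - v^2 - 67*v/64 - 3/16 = (v/4 + 1)*(v - 3/2)*(v + 1/4)*(v + 1/2)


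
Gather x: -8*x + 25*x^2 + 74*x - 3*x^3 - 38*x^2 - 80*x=-3*x^3 - 13*x^2 - 14*x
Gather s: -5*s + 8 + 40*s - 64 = 35*s - 56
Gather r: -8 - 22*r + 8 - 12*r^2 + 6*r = -12*r^2 - 16*r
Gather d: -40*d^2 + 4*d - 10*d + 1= -40*d^2 - 6*d + 1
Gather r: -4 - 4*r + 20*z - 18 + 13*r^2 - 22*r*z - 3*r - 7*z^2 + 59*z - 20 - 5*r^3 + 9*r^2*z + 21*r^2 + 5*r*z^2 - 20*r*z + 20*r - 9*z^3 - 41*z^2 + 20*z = -5*r^3 + r^2*(9*z + 34) + r*(5*z^2 - 42*z + 13) - 9*z^3 - 48*z^2 + 99*z - 42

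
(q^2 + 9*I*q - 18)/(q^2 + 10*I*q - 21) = (q + 6*I)/(q + 7*I)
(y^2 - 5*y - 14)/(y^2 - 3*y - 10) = (y - 7)/(y - 5)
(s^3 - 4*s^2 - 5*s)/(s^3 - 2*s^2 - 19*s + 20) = s*(s + 1)/(s^2 + 3*s - 4)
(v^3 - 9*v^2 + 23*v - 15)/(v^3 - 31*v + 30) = (v - 3)/(v + 6)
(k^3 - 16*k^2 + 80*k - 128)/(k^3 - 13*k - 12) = (k^2 - 12*k + 32)/(k^2 + 4*k + 3)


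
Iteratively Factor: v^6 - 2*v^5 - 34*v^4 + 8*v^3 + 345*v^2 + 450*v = (v + 2)*(v^5 - 4*v^4 - 26*v^3 + 60*v^2 + 225*v) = (v + 2)*(v + 3)*(v^4 - 7*v^3 - 5*v^2 + 75*v) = v*(v + 2)*(v + 3)*(v^3 - 7*v^2 - 5*v + 75) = v*(v - 5)*(v + 2)*(v + 3)*(v^2 - 2*v - 15) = v*(v - 5)*(v + 2)*(v + 3)^2*(v - 5)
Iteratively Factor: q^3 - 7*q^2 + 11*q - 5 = (q - 5)*(q^2 - 2*q + 1) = (q - 5)*(q - 1)*(q - 1)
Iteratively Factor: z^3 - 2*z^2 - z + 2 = (z - 2)*(z^2 - 1) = (z - 2)*(z + 1)*(z - 1)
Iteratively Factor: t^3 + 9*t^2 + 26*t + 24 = (t + 2)*(t^2 + 7*t + 12) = (t + 2)*(t + 3)*(t + 4)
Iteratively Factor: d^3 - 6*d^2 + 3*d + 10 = (d - 2)*(d^2 - 4*d - 5) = (d - 2)*(d + 1)*(d - 5)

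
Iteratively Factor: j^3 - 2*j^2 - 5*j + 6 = (j + 2)*(j^2 - 4*j + 3) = (j - 3)*(j + 2)*(j - 1)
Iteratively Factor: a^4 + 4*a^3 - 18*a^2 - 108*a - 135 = (a + 3)*(a^3 + a^2 - 21*a - 45) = (a + 3)^2*(a^2 - 2*a - 15) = (a + 3)^3*(a - 5)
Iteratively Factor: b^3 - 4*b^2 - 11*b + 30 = (b - 2)*(b^2 - 2*b - 15) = (b - 2)*(b + 3)*(b - 5)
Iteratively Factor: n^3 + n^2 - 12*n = (n + 4)*(n^2 - 3*n) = n*(n + 4)*(n - 3)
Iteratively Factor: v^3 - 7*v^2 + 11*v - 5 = (v - 1)*(v^2 - 6*v + 5) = (v - 5)*(v - 1)*(v - 1)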